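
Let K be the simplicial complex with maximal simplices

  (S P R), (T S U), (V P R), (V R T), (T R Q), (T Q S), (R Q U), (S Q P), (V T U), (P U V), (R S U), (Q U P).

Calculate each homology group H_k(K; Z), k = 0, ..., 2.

H_0 = Z,  H_1 = Z/2,  H_2 = 0.

We work with the vertex ordering P < Q < R < S < T < U < V. The simplices of K, each written with vertices in increasing order, are:

  0-simplices (7): P, Q, R, S, T, U, V
  1-simplices (18): PQ, PR, PS, PU, PV, QR, QS, QT, QU, RS, RT, RU, RV, ST, SU, TU, TV, UV
  2-simplices (12): PQS, PQU, PRS, PRV, PUV, QRT, QRU, QST, RSU, RTV, STU, TUV

giving chain groups C_0 ≅ Z^7, C_1 ≅ Z^18, C_2 ≅ Z^12.

The boundary map ∂_1: C_1 → C_0 maps an edge to its endpoints' difference, ∂[p,q] = q − p. For instance
  ∂QU = U − Q.
This gives a 7×18 integer matrix of rank 6; reducing to Smith normal form yields diagonal entries (1,1,1,1,1,1).

Boundary ∂_2: C_2 → C_1 maps a triangle to the signed sum of its edges. For instance
  ∂PRV = RV − PV + PR,
  ∂PQS = QS − PS + PQ.
This gives a 18×12 integer matrix of rank 12; reducing to Smith normal form yields diagonal entries (1,1,1,1,1,1,1,1,1,1,1,2).

From H_k ≅ ker(∂_k) / im(∂_{k+1}) we obtain:

  H_0: rank C_0 − rank ∂_1 = 7 − 6 = 1, and the invariant factors of ∂_1 are all 1, so H_0 = Z.
  H_1: rank ker ∂_1 − rank ∂_2 = (18 − 6) − 12 = 0, and ∂_2 has invariant factor 2 > 1, so H_1 = Z/2.
  H_2: rank ker ∂_2 − rank ∂_3 = (12 − 12) − 0 = 0, and there is no ∂_3, so H_2 = 0.

As a check, the Euler characteristic is 7 − 18 + 12 = 1, which agrees with 1 − 0 + 0 = 1.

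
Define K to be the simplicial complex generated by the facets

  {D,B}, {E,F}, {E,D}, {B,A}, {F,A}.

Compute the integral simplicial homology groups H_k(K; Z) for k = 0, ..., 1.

K has 5 vertices, 5 edges.
rank ∂_0 = 0, rank ∂_1 = 4 ⇒ b_0 = 5 − 0 − 4 = 1; all invariant factors of ∂_1 are 1 so no torsion. So H_0 ≅ Z.
rank ∂_1 = 4, rank ∂_2 = 0 ⇒ b_1 = 5 − 4 − 0 = 1. So H_1 ≅ Z.

H_0 ≅ Z,  H_1 ≅ Z.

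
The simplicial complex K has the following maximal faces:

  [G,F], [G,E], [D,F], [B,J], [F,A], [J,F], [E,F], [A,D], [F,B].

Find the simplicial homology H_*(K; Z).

Fix the vertex order A < B < D < E < F < G < J and write every simplex with vertices in increasing order. Then dim K = 1 and the simplices of K are:

  0-simplices (7): A, B, D, E, F, G, J
  1-simplices (9): AD, AF, BF, BJ, DF, EF, EG, FG, FJ

giving chain groups C_0 ≅ Z^7, C_1 ≅ Z^9.

Boundary ∂_1: C_1 → C_0 maps an edge to its endpoints' difference, ∂[p,q] = q − p.
As a 7×9 matrix over Z this has rank 6, with invariant factors (1,1,1,1,1,1).

Reading off H_k = ker ∂_k / im ∂_{k+1}:

  H_0: rank C_0 − rank ∂_1 = 7 − 6 = 1, and the invariant factors of ∂_1 are all 1, so H_0 ≅ Z.
  H_1: rank ker ∂_1 − rank ∂_2 = (9 − 6) − 0 = 3, and there is no ∂_2, so H_1 ≅ Z^3.

As a check, the Euler characteristic is 7 − 9 = -2, which agrees with 1 − 3 = -2.

H_0 = Z,  H_1 = Z^3.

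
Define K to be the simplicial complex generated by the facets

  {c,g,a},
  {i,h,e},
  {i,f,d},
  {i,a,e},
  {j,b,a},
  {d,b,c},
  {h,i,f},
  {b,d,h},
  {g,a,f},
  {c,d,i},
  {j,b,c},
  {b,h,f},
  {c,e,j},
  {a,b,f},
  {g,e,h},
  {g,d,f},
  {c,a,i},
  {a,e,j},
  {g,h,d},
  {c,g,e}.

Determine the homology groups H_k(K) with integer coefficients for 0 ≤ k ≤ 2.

We work with the vertex ordering a < b < c < d < e < f < g < h < i < j. The simplices of K, each written with vertices in increasing order, are:

  0-simplices (10): a, b, c, d, e, f, g, h, i, j
  1-simplices (30): ab, ac, ae, af, ag, ai, aj, bc, bd, bf, bh, bj, cd, ce, cg, ci, cj, df, dg, dh, di, eg, eh, ei, ej, fg, fh, fi, gh, hi
  2-simplices (20): abf, abj, acg, aci, aei, aej, afg, bcd, bcj, bdh, bfh, cdi, ceg, cej, dfg, dfi, dgh, egh, ehi, fhi

giving chain groups C_0 ≅ Z^10, C_1 ≅ Z^30, C_2 ≅ Z^20.

Boundary ∂_1: C_1 → C_0 sends each edge [p,q] (with p < q) to q − p. For instance
  ∂dh = h − d.
This gives a 10×30 integer matrix of rank 9; reducing to Smith normal form yields diagonal entries (1,1,1,1,1,1,1,1,1).

Boundary ∂_2: C_2 → C_1 sends each 2-simplex [p,q,r] to [q,r] − [p,r] + [p,q]. For instance
  ∂cdi = di − ci + cd,
  ∂dfg = fg − dg + df.
The 30×20 boundary matrix has rank 20 and Smith normal form diag(1,1,1,1,1,1,1,1,1,1,1,1,1,1,1,1,1,1,1,2).

Now H_k = ker ∂_k / im ∂_{k+1}, so:

  H_0: rank C_0 − rank ∂_1 = 10 − 9 = 1, and the invariant factors of ∂_1 are all 1, so H_0 ≅ Z.
  H_1: rank ker ∂_1 − rank ∂_2 = (30 − 9) − 20 = 1, and ∂_2 has invariant factor 2 > 1, so H_1 ≅ Z ⊕ Z/2Z.
  H_2: rank ker ∂_2 − rank ∂_3 = (20 − 20) − 0 = 0, and there is no ∂_3, so H_2 ≅ 0.

(K is a triangulation of the Klein bottle.)

H_0 ≅ Z,  H_1 ≅ Z ⊕ Z/2Z,  H_2 = 0.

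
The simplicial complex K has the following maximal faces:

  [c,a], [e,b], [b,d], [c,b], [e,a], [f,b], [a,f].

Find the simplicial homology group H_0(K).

Fix the vertex order a < b < c < d < e < f and write every simplex with vertices in increasing order. Then dim K = 1 and the simplices of K are:

  0-simplices (6): a, b, c, d, e, f
  1-simplices (7): ac, ae, af, bc, bd, be, bf

so the chain groups are C_0 ≅ Z^6, C_1 ≅ Z^7.

Boundary ∂_1: C_1 → C_0 sends each edge [p,q] (with p < q) to q − p. For instance
  ∂ac = c − a.
The 6×7 boundary matrix has rank 5 and Smith normal form diag(1,1,1,1,1).

Now H_k = ker ∂_k / im ∂_{k+1}, so:

  H_0: rank C_0 − rank ∂_1 = 6 − 5 = 1, and the invariant factors of ∂_1 are all 1, so H_0 ≅ Z.

H_0 = Z.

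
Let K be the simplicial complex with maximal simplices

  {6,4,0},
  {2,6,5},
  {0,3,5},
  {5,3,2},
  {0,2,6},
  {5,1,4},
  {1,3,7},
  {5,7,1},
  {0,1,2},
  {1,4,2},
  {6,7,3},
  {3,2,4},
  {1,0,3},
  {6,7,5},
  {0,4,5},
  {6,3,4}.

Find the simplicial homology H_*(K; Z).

H_0 ≅ Z,  H_1 ≅ Z^2,  H_2 ≅ Z.

Fix the vertex order 0 < 1 < 2 < 3 < 4 < 5 < 6 < 7 and write every simplex with vertices in increasing order. Then dim K = 2 and the simplices of K are:

  0-simplices (8): [0], [1], [2], [3], [4], [5], [6], [7]
  1-simplices (24): (24 of them)
  2-simplices (16): [0,1,2], [0,1,3], [0,2,6], [0,3,5], [0,4,5], [0,4,6], [1,2,4], [1,3,7], [1,4,5], [1,5,7], [2,3,4], [2,3,5], [2,5,6], [3,4,6], [3,6,7], [5,6,7]

giving chain groups C_0 ≅ Z^8, C_1 ≅ Z^24, C_2 ≅ Z^16.

The boundary map ∂_1: C_1 → C_0 sends each edge [p,q] (with p < q) to q − p.
As a 8×24 matrix over Z this has rank 7, with invariant factors (1,1,1,1,1,1,1).

Boundary ∂_2: C_2 → C_1 acts by ∂[p,q,r] = [q,r] − [p,r] + [p,q]. For instance
  ∂[1,5,7] = [5,7] − [1,7] + [1,5],
  ∂[2,3,4] = [3,4] − [2,4] + [2,3].
The 24×16 boundary matrix has rank 15 and Smith normal form diag(1,1,1,1,1,1,1,1,1,1,1,1,1,1,1).

From H_k ≅ ker(∂_k) / im(∂_{k+1}) we obtain:

  H_0: rank C_0 − rank ∂_1 = 8 − 7 = 1, and the invariant factors of ∂_1 are all 1, so H_0 ≅ Z.
  H_1: rank ker ∂_1 − rank ∂_2 = (24 − 7) − 15 = 2, and the invariant factors of ∂_2 are all 1, so H_1 ≅ Z^2.
  H_2: rank ker ∂_2 − rank ∂_3 = (16 − 15) − 0 = 1, and there is no ∂_3, so H_2 ≅ Z.

As a check, the Euler characteristic is 8 − 24 + 16 = 0, which agrees with 1 − 2 + 1 = 0.
(K is a triangulation of the torus T^2.)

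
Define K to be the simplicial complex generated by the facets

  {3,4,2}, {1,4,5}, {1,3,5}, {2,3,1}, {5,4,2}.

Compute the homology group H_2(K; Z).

Fix the vertex order 1 < 2 < 3 < 4 < 5 and write every simplex with vertices in increasing order. Then dim K = 2 and the simplices of K are:

  0-simplices (5): [1], [2], [3], [4], [5]
  1-simplices (10): [1,2], [1,3], [1,4], [1,5], [2,3], [2,4], [2,5], [3,4], [3,5], [4,5]
  2-simplices (5): [1,2,3], [1,3,5], [1,4,5], [2,3,4], [2,4,5]

Hence C_0 ≅ Z^5, C_1 ≅ Z^10, C_2 ≅ Z^5.

∂_1: C_1 → C_0 sends each edge [p,q] (with p < q) to q − p. For instance
  ∂[2,4] = [4] − [2].
This gives a 5×10 integer matrix of rank 4; reducing to Smith normal form yields diagonal entries (1,1,1,1).

Boundary ∂_2: C_2 → C_1 acts by ∂[p,q,r] = [q,r] − [p,r] + [p,q]. For instance
  ∂[1,3,5] = [3,5] − [1,5] + [1,3],
  ∂[2,4,5] = [4,5] − [2,5] + [2,4].
The 10×5 boundary matrix has rank 5 and Smith normal form diag(1,1,1,1,1).

Reading off H_k = ker ∂_k / im ∂_{k+1}:

  H_2: rank ker ∂_2 − rank ∂_3 = (5 − 5) − 0 = 0, and there is no ∂_3, so H_2 = 0.

H_2 ≅ 0.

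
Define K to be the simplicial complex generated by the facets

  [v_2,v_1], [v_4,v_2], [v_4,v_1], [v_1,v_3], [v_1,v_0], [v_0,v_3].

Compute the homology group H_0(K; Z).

Order the vertices as v_0 < v_1 < v_2 < v_3 < v_4. Listing each simplex with vertices in this order, K has dimension 1 with simplices:

  0-simplices (5): [v_0], [v_1], [v_2], [v_3], [v_4]
  1-simplices (6): [v_0,v_1], [v_0,v_3], [v_1,v_2], [v_1,v_3], [v_1,v_4], [v_2,v_4]

giving chain groups C_0 ≅ Z^5, C_1 ≅ Z^6.

∂_1: C_1 → C_0 is given by ∂[p,q] = [q] − [p].
This gives a 5×6 integer matrix of rank 4; reducing to Smith normal form yields diagonal entries (1,1,1,1).

Now H_k = ker ∂_k / im ∂_{k+1}, so:

  H_0: rank C_0 − rank ∂_1 = 5 − 4 = 1, and the invariant factors of ∂_1 are all 1, so H_0 = Z.

H_0 = Z.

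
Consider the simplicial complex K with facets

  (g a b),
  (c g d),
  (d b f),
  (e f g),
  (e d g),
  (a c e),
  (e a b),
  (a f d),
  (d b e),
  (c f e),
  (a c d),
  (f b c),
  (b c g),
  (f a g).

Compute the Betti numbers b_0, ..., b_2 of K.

b_0 = 1, b_1 = 2, b_2 = 1.

Take the total order a < b < c < d < e < f < g on the vertex set. Then K (dimension 2) consists of the simplices:

  0-simplices (7): a, b, c, d, e, f, g
  1-simplices (21): ab, ac, ad, ae, af, ag, bc, bd, be, bf, bg, cd, ce, cf, cg, de, df, dg, ef, eg, fg
  2-simplices (14): abe, abg, acd, ace, adf, afg, bcf, bcg, bde, bdf, cdg, cef, deg, efg

Hence C_0 ≅ Z^7, C_1 ≅ Z^21, C_2 ≅ Z^14.

∂_1: C_1 → C_0 is given by ∂[p,q] = [q] − [p]. For instance
  ∂de = e − d.
The resulting 7×21 matrix has rank 6, and its Smith normal form has invariant factors (1,1,1,1,1,1).

Boundary ∂_2: C_2 → C_1 maps a triangle to the signed sum of its edges. For instance
  ∂cef = ef − cf + ce,
  ∂abg = bg − ag + ab.
This gives a 21×14 integer matrix of rank 13; reducing to Smith normal form yields diagonal entries (1,1,1,1,1,1,1,1,1,1,1,1,1).

Now H_k = ker ∂_k / im ∂_{k+1}, so:

  H_0: rank C_0 − rank ∂_1 = 7 − 6 = 1, and the invariant factors of ∂_1 are all 1, so H_0 ≅ Z.
  H_1: rank ker ∂_1 − rank ∂_2 = (21 − 6) − 13 = 2, and the invariant factors of ∂_2 are all 1, so H_1 ≅ Z^2.
  H_2: rank ker ∂_2 − rank ∂_3 = (14 − 13) − 0 = 1, and there is no ∂_3, so H_2 ≅ Z.

Hence the Betti numbers are b_0 = 1, b_1 = 2, b_2 = 1.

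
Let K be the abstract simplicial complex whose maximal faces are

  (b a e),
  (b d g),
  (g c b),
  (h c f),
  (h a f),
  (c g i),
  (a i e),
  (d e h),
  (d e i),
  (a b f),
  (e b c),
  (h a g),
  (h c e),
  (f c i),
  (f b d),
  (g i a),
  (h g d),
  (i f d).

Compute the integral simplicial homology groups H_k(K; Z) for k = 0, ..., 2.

Order the vertices as a < b < c < d < e < f < g < h < i. Listing each simplex with vertices in this order, K has dimension 2 with simplices:

  0-simplices (9): a, b, c, d, e, f, g, h, i
  1-simplices (27): ab, ae, af, ag, ah, ai, bc, bd, be, bf, bg, ce, cf, cg, ch, ci, de, df, dg, dh, di, eh, ei, fh, fi, gh, gi
  2-simplices (18): abe, abf, aei, afh, agh, agi, bce, bcg, bdf, bdg, ceh, cfh, cfi, cgi, deh, dei, dfi, dgh

Hence C_0 ≅ Z^9, C_1 ≅ Z^27, C_2 ≅ Z^18.

Boundary ∂_1: C_1 → C_0 is given by ∂[p,q] = [q] − [p]. For instance
  ∂df = f − d.
The 9×27 boundary matrix has rank 8 and Smith normal form diag(1,1,1,1,1,1,1,1).

Boundary ∂_2: C_2 → C_1 acts by ∂[p,q,r] = [q,r] − [p,r] + [p,q]. For instance
  ∂dgh = gh − dh + dg,
  ∂deh = eh − dh + de.
As a 27×18 matrix over Z this has rank 17, with invariant factors (1,1,1,1,1,1,1,1,1,1,1,1,1,1,1,1,1).

Computing H_k = (kernel of ∂_k) / (image of ∂_{k+1}):

  H_0: rank C_0 − rank ∂_1 = 9 − 8 = 1, and the invariant factors of ∂_1 are all 1, so H_0 ≅ Z.
  H_1: rank ker ∂_1 − rank ∂_2 = (27 − 8) − 17 = 2, and the invariant factors of ∂_2 are all 1, so H_1 ≅ Z^2.
  H_2: rank ker ∂_2 − rank ∂_3 = (18 − 17) − 0 = 1, and there is no ∂_3, so H_2 ≅ Z.

H_0 = Z,  H_1 = Z^2,  H_2 = Z.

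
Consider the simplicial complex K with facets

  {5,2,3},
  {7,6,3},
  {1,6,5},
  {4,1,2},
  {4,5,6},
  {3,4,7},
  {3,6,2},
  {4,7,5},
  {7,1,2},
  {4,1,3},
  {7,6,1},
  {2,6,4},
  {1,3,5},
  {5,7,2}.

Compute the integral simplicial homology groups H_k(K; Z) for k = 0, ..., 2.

Fix the vertex order 1 < 2 < 3 < 4 < 5 < 6 < 7 and write every simplex with vertices in increasing order. Then dim K = 2 and the simplices of K are:

  0-simplices (7): [1], [2], [3], [4], [5], [6], [7]
  1-simplices (21): [1,2], [1,3], [1,4], [1,5], [1,6], [1,7], [2,3], [2,4], [2,5], [2,6], [2,7], [3,4], [3,5], [3,6], [3,7], [4,5], [4,6], [4,7], [5,6], [5,7], [6,7]
  2-simplices (14): [1,2,4], [1,2,7], [1,3,4], [1,3,5], [1,5,6], [1,6,7], [2,3,5], [2,3,6], [2,4,6], [2,5,7], [3,4,7], [3,6,7], [4,5,6], [4,5,7]

so the chain groups are C_0 ≅ Z^7, C_1 ≅ Z^21, C_2 ≅ Z^14.

∂_1: C_1 → C_0 maps an edge to its endpoints' difference, ∂[p,q] = q − p.
The 7×21 boundary matrix has rank 6 and Smith normal form diag(1,1,1,1,1,1).

∂_2: C_2 → C_1 sends each 2-simplex [p,q,r] to [q,r] − [p,r] + [p,q]. For instance
  ∂[2,3,6] = [3,6] − [2,6] + [2,3],
  ∂[2,3,5] = [3,5] − [2,5] + [2,3].
The 21×14 boundary matrix has rank 13 and Smith normal form diag(1,1,1,1,1,1,1,1,1,1,1,1,1).

From H_k ≅ ker(∂_k) / im(∂_{k+1}) we obtain:

  H_0: rank C_0 − rank ∂_1 = 7 − 6 = 1, and the invariant factors of ∂_1 are all 1, so H_0 = Z.
  H_1: rank ker ∂_1 − rank ∂_2 = (21 − 6) − 13 = 2, and the invariant factors of ∂_2 are all 1, so H_1 = Z^2.
  H_2: rank ker ∂_2 − rank ∂_3 = (14 − 13) − 0 = 1, and there is no ∂_3, so H_2 = Z.

As a check, the Euler characteristic is 7 − 21 + 14 = 0, which agrees with 1 − 2 + 1 = 0.

H_0 = Z,  H_1 = Z^2,  H_2 = Z.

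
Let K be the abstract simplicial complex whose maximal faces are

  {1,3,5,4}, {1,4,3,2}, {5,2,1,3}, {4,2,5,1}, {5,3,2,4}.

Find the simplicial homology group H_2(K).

H_2 = 0.

We work with the vertex ordering 1 < 2 < 3 < 4 < 5. The simplices of K, each written with vertices in increasing order, are:

  0-simplices (5): [1], [2], [3], [4], [5]
  1-simplices (10): [1,2], [1,3], [1,4], [1,5], [2,3], [2,4], [2,5], [3,4], [3,5], [4,5]
  2-simplices (10): [1,2,3], [1,2,4], [1,2,5], [1,3,4], [1,3,5], [1,4,5], [2,3,4], [2,3,5], [2,4,5], [3,4,5]
  3-simplices (5): [1,2,3,4], [1,2,3,5], [1,2,4,5], [1,3,4,5], [2,3,4,5]

Hence C_0 ≅ Z^5, C_1 ≅ Z^10, C_2 ≅ Z^10, C_3 ≅ Z^5.

Boundary ∂_1: C_1 → C_0 sends each edge [p,q] (with p < q) to q − p. For instance
  ∂[1,4] = [4] − [1].
As a 5×10 matrix over Z this has rank 4, with invariant factors (1,1,1,1).

Boundary ∂_2: C_2 → C_1 maps a triangle to the signed sum of its edges. For instance
  ∂[1,2,4] = [2,4] − [1,4] + [1,2],
  ∂[2,3,5] = [3,5] − [2,5] + [2,3].
As a 10×10 matrix over Z this has rank 6, with invariant factors (1,1,1,1,1,1).

The boundary map ∂_3: C_3 → C_2 sends each 3-simplex σ to the alternating sum Σ_i (−1)^i (σ with its i-th vertex removed). For instance
  ∂[2,3,4,5] = [3,4,5] − [2,4,5] + [2,3,5] − [2,3,4],
  ∂[1,2,4,5] = [2,4,5] − [1,4,5] + [1,2,5] − [1,2,4].
The 10×5 boundary matrix has rank 4 and Smith normal form diag(1,1,1,1).

Computing H_k = (kernel of ∂_k) / (image of ∂_{k+1}):

  H_2: rank ker ∂_2 − rank ∂_3 = (10 − 6) − 4 = 0, and the invariant factors of ∂_3 are all 1, so H_2 = 0.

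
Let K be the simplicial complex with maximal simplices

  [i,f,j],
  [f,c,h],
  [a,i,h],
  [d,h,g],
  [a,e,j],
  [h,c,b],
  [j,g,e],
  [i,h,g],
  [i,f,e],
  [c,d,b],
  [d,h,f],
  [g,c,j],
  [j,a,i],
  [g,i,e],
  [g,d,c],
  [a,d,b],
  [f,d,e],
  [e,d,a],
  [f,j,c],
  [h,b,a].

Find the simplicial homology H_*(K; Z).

H_0 ≅ Z,  H_1 ≅ Z ⊕ Z_2,  H_2 = 0.

Order the vertices as a < b < c < d < e < f < g < h < i < j. Listing each simplex with vertices in this order, K has dimension 2 with simplices:

  0-simplices (10): a, b, c, d, e, f, g, h, i, j
  1-simplices (30): ab, ad, ae, ah, ai, aj, bc, bd, bh, cd, cf, cg, ch, cj, de, df, dg, dh, ef, eg, ei, ej, fh, fi, fj, gh, gi, gj, hi, ij
  2-simplices (20): abd, abh, ade, aej, ahi, aij, bcd, bch, cdg, cfh, cfj, cgj, def, dfh, dgh, efi, egi, egj, fij, ghi

so the chain groups are C_0 ≅ Z^10, C_1 ≅ Z^30, C_2 ≅ Z^20.

Boundary ∂_1: C_1 → C_0 sends each edge [p,q] (with p < q) to q − p. For instance
  ∂aj = j − a.
This gives a 10×30 integer matrix of rank 9; reducing to Smith normal form yields diagonal entries (1,1,1,1,1,1,1,1,1).

Boundary ∂_2: C_2 → C_1 maps a triangle to the signed sum of its edges. For instance
  ∂aij = ij − aj + ai,
  ∂cdg = dg − cg + cd.
The resulting 30×20 matrix has rank 20, and its Smith normal form has invariant factors (1,1,1,1,1,1,1,1,1,1,1,1,1,1,1,1,1,1,1,2).

Reading off H_k = ker ∂_k / im ∂_{k+1}:

  H_0: rank C_0 − rank ∂_1 = 10 − 9 = 1, and the invariant factors of ∂_1 are all 1, so H_0 = Z.
  H_1: rank ker ∂_1 − rank ∂_2 = (30 − 9) − 20 = 1, and ∂_2 has invariant factor 2 > 1, so H_1 = Z ⊕ Z_2.
  H_2: rank ker ∂_2 − rank ∂_3 = (20 − 20) − 0 = 0, and there is no ∂_3, so H_2 = 0.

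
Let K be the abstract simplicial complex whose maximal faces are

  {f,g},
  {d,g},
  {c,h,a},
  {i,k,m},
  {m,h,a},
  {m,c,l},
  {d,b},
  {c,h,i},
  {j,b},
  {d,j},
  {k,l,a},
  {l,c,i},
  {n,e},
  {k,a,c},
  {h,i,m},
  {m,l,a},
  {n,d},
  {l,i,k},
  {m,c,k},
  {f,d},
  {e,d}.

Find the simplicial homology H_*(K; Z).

Fix the vertex order a < b < c < d < e < f < g < h < i < j < k < l < m < n and write every simplex with vertices in increasing order. Then dim K = 2 and the simplices of K are:

  0-simplices (14): a, b, c, d, e, f, g, h, i, j, k, l, m, n
  1-simplices (27): ac, ah, ak, al, am, bd, bj, ch, ci, ck, cl, cm, de, df, dg, dj, dn, en, fg, hi, hm, ik, il, im, kl, km, lm
  2-simplices (12): ach, ack, ahm, akl, alm, chi, cil, ckm, clm, him, ikl, ikm

giving chain groups C_0 ≅ Z^14, C_1 ≅ Z^27, C_2 ≅ Z^12.

∂_1: C_1 → C_0 is given by ∂[p,q] = [q] − [p].
The resulting 14×27 matrix has rank 12, and its Smith normal form has invariant factors (1,1,1,1,1,1,1,1,1,1,1,1).

The boundary map ∂_2: C_2 → C_1 maps a triangle to the signed sum of its edges. For instance
  ∂chi = hi − ci + ch,
  ∂akl = kl − al + ak.
This gives a 27×12 integer matrix of rank 12; reducing to Smith normal form yields diagonal entries (1,1,1,1,1,1,1,1,1,1,1,2).

Computing H_k = (kernel of ∂_k) / (image of ∂_{k+1}):

  H_0: rank C_0 − rank ∂_1 = 14 − 12 = 2, and the invariant factors of ∂_1 are all 1, so H_0 ≅ Z^2.
  H_1: rank ker ∂_1 − rank ∂_2 = (27 − 12) − 12 = 3, and ∂_2 has invariant factor 2 > 1, so H_1 ≅ Z^3 × Z/2.
  H_2: rank ker ∂_2 − rank ∂_3 = (12 − 12) − 0 = 0, and there is no ∂_3, so H_2 ≅ 0.

As a check, the Euler characteristic is 14 − 27 + 12 = -1, which agrees with 2 − 3 + 0 = -1.
(K is a triangulation of the disjoint union of the real projective plane RP^2 and a wedge of 3 circles.)

H_0 = Z^2,  H_1 = Z^3 × Z/2,  H_2 = 0.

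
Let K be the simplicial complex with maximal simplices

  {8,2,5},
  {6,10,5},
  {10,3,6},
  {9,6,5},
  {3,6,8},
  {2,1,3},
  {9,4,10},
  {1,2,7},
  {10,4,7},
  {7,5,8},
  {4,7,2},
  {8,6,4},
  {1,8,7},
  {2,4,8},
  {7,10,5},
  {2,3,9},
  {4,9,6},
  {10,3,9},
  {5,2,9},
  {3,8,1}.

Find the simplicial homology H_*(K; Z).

H_0 = Z,  H_1 = Z ⊕ Z_2,  H_2 = 0.

Order the vertices as 1 < 2 < 3 < 4 < 5 < 6 < 7 < 8 < 9 < 10. Listing each simplex with vertices in this order, K has dimension 2 with simplices:

  0-simplices (10): [1], [2], [3], [4], [5], [6], [7], [8], [9], [10]
  1-simplices (30): (30 of them)
  2-simplices (20): (20 of them)

Hence C_0 ≅ Z^10, C_1 ≅ Z^30, C_2 ≅ Z^20.

Boundary ∂_1: C_1 → C_0 maps an edge to its endpoints' difference, ∂[p,q] = q − p. For instance
  ∂[5,6] = [6] − [5].
This gives a 10×30 integer matrix of rank 9; reducing to Smith normal form yields diagonal entries (1,1,1,1,1,1,1,1,1).

∂_2: C_2 → C_1 acts by ∂[p,q,r] = [q,r] − [p,r] + [p,q]. For instance
  ∂[5,6,10] = [6,10] − [5,10] + [5,6],
  ∂[1,3,8] = [3,8] − [1,8] + [1,3].
The 30×20 boundary matrix has rank 20 and Smith normal form diag(1,1,1,1,1,1,1,1,1,1,1,1,1,1,1,1,1,1,1,2).

Reading off H_k = ker ∂_k / im ∂_{k+1}:

  H_0: rank C_0 − rank ∂_1 = 10 − 9 = 1, and the invariant factors of ∂_1 are all 1, so H_0 = Z.
  H_1: rank ker ∂_1 − rank ∂_2 = (30 − 9) − 20 = 1, and ∂_2 has invariant factor 2 > 1, so H_1 = Z ⊕ Z_2.
  H_2: rank ker ∂_2 − rank ∂_3 = (20 − 20) − 0 = 0, and there is no ∂_3, so H_2 = 0.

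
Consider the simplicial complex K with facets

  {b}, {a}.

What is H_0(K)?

Take the total order a < b on the vertex set. Then K (dimension 0) consists of the simplices:

  0-simplices (2): a, b

Hence C_0 ≅ Z^2.

Now H_k = ker ∂_k / im ∂_{k+1}, so:

  H_0: rank C_0 − rank ∂_1 = 2 − 0 = 2, and there is no ∂_1, so H_0 ≅ Z^2.

(K is a triangulation of a set of 2 points.)

H_0 = Z^2.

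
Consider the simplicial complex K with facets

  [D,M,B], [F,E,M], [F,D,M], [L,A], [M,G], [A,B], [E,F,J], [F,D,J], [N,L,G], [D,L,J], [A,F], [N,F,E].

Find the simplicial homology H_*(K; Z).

H_0 = Z,  H_1 = Z^4,  H_2 = 0.

Fix the vertex order A < B < D < E < F < G < J < L < M < N and write every simplex with vertices in increasing order. Then dim K = 2 and the simplices of K are:

  0-simplices (10): A, B, D, E, F, G, J, L, M, N
  1-simplices (21): AB, AF, AL, BD, BM, DF, DJ, DL, DM, EF, EJ, EM, EN, FJ, FM, FN, GL, GM, GN, JL, LN
  2-simplices (8): BDM, DFJ, DFM, DJL, EFJ, EFM, EFN, GLN

so the chain groups are C_0 ≅ Z^10, C_1 ≅ Z^21, C_2 ≅ Z^8.

Boundary ∂_1: C_1 → C_0 is given by ∂[p,q] = [q] − [p].
This gives a 10×21 integer matrix of rank 9; reducing to Smith normal form yields diagonal entries (1,1,1,1,1,1,1,1,1).

The boundary map ∂_2: C_2 → C_1 sends each 2-simplex [p,q,r] to [q,r] − [p,r] + [p,q]. For instance
  ∂DJL = JL − DL + DJ,
  ∂DFM = FM − DM + DF.
As a 21×8 matrix over Z this has rank 8, with invariant factors (1,1,1,1,1,1,1,1).

Reading off H_k = ker ∂_k / im ∂_{k+1}:

  H_0: rank C_0 − rank ∂_1 = 10 − 9 = 1, and the invariant factors of ∂_1 are all 1, so H_0 = Z.
  H_1: rank ker ∂_1 − rank ∂_2 = (21 − 9) − 8 = 4, and the invariant factors of ∂_2 are all 1, so H_1 = Z^4.
  H_2: rank ker ∂_2 − rank ∂_3 = (8 − 8) − 0 = 0, and there is no ∂_3, so H_2 = 0.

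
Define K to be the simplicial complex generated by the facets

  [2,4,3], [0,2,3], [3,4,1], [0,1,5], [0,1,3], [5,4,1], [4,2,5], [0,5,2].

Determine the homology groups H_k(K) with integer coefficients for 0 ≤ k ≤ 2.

H_0 = Z,  H_1 = 0,  H_2 = Z.

Take the total order 0 < 1 < 2 < 3 < 4 < 5 on the vertex set. Then K (dimension 2) consists of the simplices:

  0-simplices (6): [0], [1], [2], [3], [4], [5]
  1-simplices (12): [0,1], [0,2], [0,3], [0,5], [1,3], [1,4], [1,5], [2,3], [2,4], [2,5], [3,4], [4,5]
  2-simplices (8): [0,1,3], [0,1,5], [0,2,3], [0,2,5], [1,3,4], [1,4,5], [2,3,4], [2,4,5]

so the chain groups are C_0 ≅ Z^6, C_1 ≅ Z^12, C_2 ≅ Z^8.

Boundary ∂_1: C_1 → C_0 sends each edge [p,q] (with p < q) to q − p. For instance
  ∂[1,3] = [3] − [1].
As a 6×12 matrix over Z this has rank 5, with invariant factors (1,1,1,1,1).

Boundary ∂_2: C_2 → C_1 sends each 2-simplex [p,q,r] to [q,r] − [p,r] + [p,q]. For instance
  ∂[0,2,3] = [2,3] − [0,3] + [0,2],
  ∂[0,1,5] = [1,5] − [0,5] + [0,1].
This gives a 12×8 integer matrix of rank 7; reducing to Smith normal form yields diagonal entries (1,1,1,1,1,1,1).

From H_k ≅ ker(∂_k) / im(∂_{k+1}) we obtain:

  H_0: rank C_0 − rank ∂_1 = 6 − 5 = 1, and the invariant factors of ∂_1 are all 1, so H_0 = Z.
  H_1: rank ker ∂_1 − rank ∂_2 = (12 − 5) − 7 = 0, and the invariant factors of ∂_2 are all 1, so H_1 = 0.
  H_2: rank ker ∂_2 − rank ∂_3 = (8 − 7) − 0 = 1, and there is no ∂_3, so H_2 = Z.

(K is a triangulation of the 2-sphere S^2.)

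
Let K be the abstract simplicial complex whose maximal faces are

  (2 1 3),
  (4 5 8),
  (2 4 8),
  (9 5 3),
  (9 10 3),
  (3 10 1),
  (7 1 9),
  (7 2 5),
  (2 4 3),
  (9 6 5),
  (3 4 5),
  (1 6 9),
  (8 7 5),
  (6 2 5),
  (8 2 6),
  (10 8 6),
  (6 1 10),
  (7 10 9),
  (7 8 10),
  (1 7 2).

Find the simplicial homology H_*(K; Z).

Fix the vertex order 1 < 2 < 3 < 4 < 5 < 6 < 7 < 8 < 9 < 10 and write every simplex with vertices in increasing order. Then dim K = 2 and the simplices of K are:

  0-simplices (10): [1], [2], [3], [4], [5], [6], [7], [8], [9], [10]
  1-simplices (30): (30 of them)
  2-simplices (20): (20 of them)

giving chain groups C_0 ≅ Z^10, C_1 ≅ Z^30, C_2 ≅ Z^20.

∂_1: C_1 → C_0 maps an edge to its endpoints' difference, ∂[p,q] = q − p. For instance
  ∂[2,7] = [7] − [2].
The 10×30 boundary matrix has rank 9 and Smith normal form diag(1,1,1,1,1,1,1,1,1).

The boundary map ∂_2: C_2 → C_1 sends each 2-simplex [p,q,r] to [q,r] − [p,r] + [p,q]. For instance
  ∂[3,5,9] = [5,9] − [3,9] + [3,5],
  ∂[6,8,10] = [8,10] − [6,10] + [6,8].
This gives a 30×20 integer matrix of rank 20; reducing to Smith normal form yields diagonal entries (1,1,1,1,1,1,1,1,1,1,1,1,1,1,1,1,1,1,1,2).

Computing H_k = (kernel of ∂_k) / (image of ∂_{k+1}):

  H_0: rank C_0 − rank ∂_1 = 10 − 9 = 1, and the invariant factors of ∂_1 are all 1, so H_0 = Z.
  H_1: rank ker ∂_1 − rank ∂_2 = (30 − 9) − 20 = 1, and ∂_2 has invariant factor 2 > 1, so H_1 = Z ⊕ Z/2.
  H_2: rank ker ∂_2 − rank ∂_3 = (20 − 20) − 0 = 0, and there is no ∂_3, so H_2 = 0.

As a check, the Euler characteristic is 10 − 30 + 20 = 0, which agrees with 1 − 1 + 0 = 0.
(K is a triangulation of the Klein bottle.)

H_0 ≅ Z,  H_1 ≅ Z ⊕ Z/2,  H_2 = 0.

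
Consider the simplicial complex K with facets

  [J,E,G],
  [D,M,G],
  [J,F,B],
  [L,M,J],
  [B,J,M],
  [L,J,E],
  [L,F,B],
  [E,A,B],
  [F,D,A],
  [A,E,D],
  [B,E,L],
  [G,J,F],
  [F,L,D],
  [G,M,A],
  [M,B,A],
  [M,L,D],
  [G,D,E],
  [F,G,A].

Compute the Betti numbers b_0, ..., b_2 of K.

Take the total order A < B < D < E < F < G < J < L < M on the vertex set. Then K (dimension 2) consists of the simplices:

  0-simplices (9): A, B, D, E, F, G, J, L, M
  1-simplices (27): AB, AD, AE, AF, AG, AM, BE, BF, BJ, BL, BM, DE, DF, DG, DL, DM, EG, EJ, EL, FG, FJ, FL, GJ, GM, JL, JM, LM
  2-simplices (18): ABE, ABM, ADE, ADF, AFG, AGM, BEL, BFJ, BFL, BJM, DEG, DFL, DGM, DLM, EGJ, EJL, FGJ, JLM

giving chain groups C_0 ≅ Z^9, C_1 ≅ Z^27, C_2 ≅ Z^18.

∂_1: C_1 → C_0 is given by ∂[p,q] = [q] − [p].
The resulting 9×27 matrix has rank 8, and its Smith normal form has invariant factors (1,1,1,1,1,1,1,1).

The boundary map ∂_2: C_2 → C_1 sends each 2-simplex [p,q,r] to [q,r] − [p,r] + [p,q]. For instance
  ∂BJM = JM − BM + BJ,
  ∂JLM = LM − JM + JL.
The 27×18 boundary matrix has rank 18 and Smith normal form diag(1,1,1,1,1,1,1,1,1,1,1,1,1,1,1,1,1,2).

From H_k ≅ ker(∂_k) / im(∂_{k+1}) we obtain:

  H_0: rank C_0 − rank ∂_1 = 9 − 8 = 1, and the invariant factors of ∂_1 are all 1, so H_0 ≅ Z.
  H_1: rank ker ∂_1 − rank ∂_2 = (27 − 8) − 18 = 1, and ∂_2 has invariant factor 2 > 1, so H_1 ≅ Z ⊕ Z/2.
  H_2: rank ker ∂_2 − rank ∂_3 = (18 − 18) − 0 = 0, and there is no ∂_3, so H_2 ≅ 0.

As a check, the Euler characteristic is 9 − 27 + 18 = 0, which agrees with 1 − 1 + 0 = 0.
(K is a triangulation of the Klein bottle.)

Hence the Betti numbers are b_0 = 1, b_1 = 1, b_2 = 0.

b_0 = 1, b_1 = 1, b_2 = 0.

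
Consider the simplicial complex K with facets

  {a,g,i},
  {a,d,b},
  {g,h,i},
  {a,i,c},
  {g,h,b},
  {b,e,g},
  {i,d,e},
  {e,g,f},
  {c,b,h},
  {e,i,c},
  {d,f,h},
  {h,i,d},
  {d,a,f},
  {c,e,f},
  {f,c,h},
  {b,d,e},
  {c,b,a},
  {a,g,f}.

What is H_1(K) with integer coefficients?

We work with the vertex ordering a < b < c < d < e < f < g < h < i. The simplices of K, each written with vertices in increasing order, are:

  0-simplices (9): a, b, c, d, e, f, g, h, i
  1-simplices (27): ab, ac, ad, af, ag, ai, bc, bd, be, bg, bh, ce, cf, ch, ci, de, df, dh, di, ef, eg, ei, fg, fh, gh, gi, hi
  2-simplices (18): abc, abd, aci, adf, afg, agi, bch, bde, beg, bgh, cef, cei, cfh, dei, dfh, dhi, efg, ghi

Hence C_0 ≅ Z^9, C_1 ≅ Z^27, C_2 ≅ Z^18.

∂_1: C_1 → C_0 sends each edge [p,q] (with p < q) to q − p. For instance
  ∂ef = f − e.
The 9×27 boundary matrix has rank 8 and Smith normal form diag(1,1,1,1,1,1,1,1).

Boundary ∂_2: C_2 → C_1 sends each 2-simplex [p,q,r] to [q,r] − [p,r] + [p,q]. For instance
  ∂cfh = fh − ch + cf,
  ∂cei = ei − ci + ce.
The resulting 27×18 matrix has rank 17, and its Smith normal form has invariant factors (1,1,1,1,1,1,1,1,1,1,1,1,1,1,1,1,1).

Now H_k = ker ∂_k / im ∂_{k+1}, so:

  H_1: rank ker ∂_1 − rank ∂_2 = (27 − 8) − 17 = 2, and the invariant factors of ∂_2 are all 1, so H_1 ≅ Z^2.

H_1 ≅ Z^2.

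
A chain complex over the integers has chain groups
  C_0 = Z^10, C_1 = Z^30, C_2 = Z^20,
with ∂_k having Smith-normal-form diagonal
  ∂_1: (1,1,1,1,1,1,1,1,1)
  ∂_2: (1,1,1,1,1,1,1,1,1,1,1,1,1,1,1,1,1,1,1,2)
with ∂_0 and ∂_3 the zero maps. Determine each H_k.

H_0: b_0 = 10 − 0 − 9 = 1; torsion from ∂_1 factors > 1: none. So H_0 ≅ Z.
H_1: b_1 = 30 − 9 − 20 = 1; torsion from ∂_2 factors > 1: [2]. So H_1 ≅ Z ⊕ Z/2Z.
H_2: b_2 = 20 − 20 − 0 = 0; torsion from ∂_3 factors > 1: none. So H_2 ≅ 0.

H_0 ≅ Z,  H_1 ≅ Z ⊕ Z/2Z,  H_2 = 0.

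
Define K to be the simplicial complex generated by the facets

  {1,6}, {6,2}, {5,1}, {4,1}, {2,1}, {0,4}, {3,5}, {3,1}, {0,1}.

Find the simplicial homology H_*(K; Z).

H_0 ≅ Z,  H_1 ≅ Z^3.

We work with the vertex ordering 0 < 1 < 2 < 3 < 4 < 5 < 6. The simplices of K, each written with vertices in increasing order, are:

  0-simplices (7): [0], [1], [2], [3], [4], [5], [6]
  1-simplices (9): [0,1], [0,4], [1,2], [1,3], [1,4], [1,5], [1,6], [2,6], [3,5]

Hence C_0 ≅ Z^7, C_1 ≅ Z^9.

The boundary map ∂_1: C_1 → C_0 is given by ∂[p,q] = [q] − [p]. For instance
  ∂[1,4] = [4] − [1].
The resulting 7×9 matrix has rank 6, and its Smith normal form has invariant factors (1,1,1,1,1,1).

Now H_k = ker ∂_k / im ∂_{k+1}, so:

  H_0: rank C_0 − rank ∂_1 = 7 − 6 = 1, and the invariant factors of ∂_1 are all 1, so H_0 ≅ Z.
  H_1: rank ker ∂_1 − rank ∂_2 = (9 − 6) − 0 = 3, and there is no ∂_2, so H_1 ≅ Z^3.

(K is a triangulation of a wedge of 3 circles.)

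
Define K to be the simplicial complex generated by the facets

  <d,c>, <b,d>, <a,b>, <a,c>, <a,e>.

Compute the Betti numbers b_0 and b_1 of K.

b_0 = 1, b_1 = 1.

Order the vertices as a < b < c < d < e. Listing each simplex with vertices in this order, K has dimension 1 with simplices:

  0-simplices (5): a, b, c, d, e
  1-simplices (5): ab, ac, ae, bd, cd

so the chain groups are C_0 ≅ Z^5, C_1 ≅ Z^5.

∂_1: C_1 → C_0 maps an edge to its endpoints' difference, ∂[p,q] = q − p.
The 5×5 boundary matrix has rank 4 and Smith normal form diag(1,1,1,1).

From H_k ≅ ker(∂_k) / im(∂_{k+1}) we obtain:

  H_0: rank C_0 − rank ∂_1 = 5 − 4 = 1, and the invariant factors of ∂_1 are all 1, so H_0 = Z.
  H_1: rank ker ∂_1 − rank ∂_2 = (5 − 4) − 0 = 1, and there is no ∂_2, so H_1 = Z.

As a check, the Euler characteristic is 5 − 5 = 0, which agrees with 1 − 1 = 0.

Hence the Betti numbers are b_0 = 1, b_1 = 1.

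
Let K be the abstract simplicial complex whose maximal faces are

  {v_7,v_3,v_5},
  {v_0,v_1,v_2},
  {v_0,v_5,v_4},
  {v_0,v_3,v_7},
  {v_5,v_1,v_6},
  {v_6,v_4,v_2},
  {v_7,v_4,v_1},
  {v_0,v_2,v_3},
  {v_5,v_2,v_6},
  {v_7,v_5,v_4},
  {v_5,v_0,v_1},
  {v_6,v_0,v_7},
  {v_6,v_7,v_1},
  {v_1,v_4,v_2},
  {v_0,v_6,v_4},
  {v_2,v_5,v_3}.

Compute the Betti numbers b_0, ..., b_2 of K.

b_0 = 1, b_1 = 2, b_2 = 1.

Fix the vertex order v_0 < v_1 < v_2 < v_3 < v_4 < v_5 < v_6 < v_7 and write every simplex with vertices in increasing order. Then dim K = 2 and the simplices of K are:

  0-simplices (8): [v_0], [v_1], [v_2], [v_3], [v_4], [v_5], [v_6], [v_7]
  1-simplices (24): (24 of them)
  2-simplices (16): (16 of them)

giving chain groups C_0 ≅ Z^8, C_1 ≅ Z^24, C_2 ≅ Z^16.

∂_1: C_1 → C_0 is given by ∂[p,q] = [q] − [p]. For instance
  ∂[v_4,v_7] = [v_7] − [v_4].
As a 8×24 matrix over Z this has rank 7, with invariant factors (1,1,1,1,1,1,1).

The boundary map ∂_2: C_2 → C_1 sends each 2-simplex [p,q,r] to [q,r] − [p,r] + [p,q]. For instance
  ∂[v_1,v_4,v_7] = [v_4,v_7] − [v_1,v_7] + [v_1,v_4],
  ∂[v_0,v_4,v_6] = [v_4,v_6] − [v_0,v_6] + [v_0,v_4].
As a 24×16 matrix over Z this has rank 15, with invariant factors (1,1,1,1,1,1,1,1,1,1,1,1,1,1,1).

From H_k ≅ ker(∂_k) / im(∂_{k+1}) we obtain:

  H_0: rank C_0 − rank ∂_1 = 8 − 7 = 1, and the invariant factors of ∂_1 are all 1, so H_0 ≅ Z.
  H_1: rank ker ∂_1 − rank ∂_2 = (24 − 7) − 15 = 2, and the invariant factors of ∂_2 are all 1, so H_1 ≅ Z^2.
  H_2: rank ker ∂_2 − rank ∂_3 = (16 − 15) − 0 = 1, and there is no ∂_3, so H_2 ≅ Z.

Hence the Betti numbers are b_0 = 1, b_1 = 2, b_2 = 1.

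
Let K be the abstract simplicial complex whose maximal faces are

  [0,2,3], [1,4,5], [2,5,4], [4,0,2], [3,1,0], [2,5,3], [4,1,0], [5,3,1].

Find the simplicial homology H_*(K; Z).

Take the total order 0 < 1 < 2 < 3 < 4 < 5 on the vertex set. Then K (dimension 2) consists of the simplices:

  0-simplices (6): [0], [1], [2], [3], [4], [5]
  1-simplices (12): [0,1], [0,2], [0,3], [0,4], [1,3], [1,4], [1,5], [2,3], [2,4], [2,5], [3,5], [4,5]
  2-simplices (8): [0,1,3], [0,1,4], [0,2,3], [0,2,4], [1,3,5], [1,4,5], [2,3,5], [2,4,5]

Hence C_0 ≅ Z^6, C_1 ≅ Z^12, C_2 ≅ Z^8.

The boundary map ∂_1: C_1 → C_0 sends each edge [p,q] (with p < q) to q − p. For instance
  ∂[1,5] = [5] − [1].
This gives a 6×12 integer matrix of rank 5; reducing to Smith normal form yields diagonal entries (1,1,1,1,1).

∂_2: C_2 → C_1 maps a triangle to the signed sum of its edges. For instance
  ∂[0,1,3] = [1,3] − [0,3] + [0,1],
  ∂[0,2,3] = [2,3] − [0,3] + [0,2].
As a 12×8 matrix over Z this has rank 7, with invariant factors (1,1,1,1,1,1,1).

From H_k ≅ ker(∂_k) / im(∂_{k+1}) we obtain:

  H_0: rank C_0 − rank ∂_1 = 6 − 5 = 1, and the invariant factors of ∂_1 are all 1, so H_0 = Z.
  H_1: rank ker ∂_1 − rank ∂_2 = (12 − 5) − 7 = 0, and the invariant factors of ∂_2 are all 1, so H_1 = 0.
  H_2: rank ker ∂_2 − rank ∂_3 = (8 − 7) − 0 = 1, and there is no ∂_3, so H_2 = Z.

H_0 ≅ Z,  H_1 = 0,  H_2 ≅ Z.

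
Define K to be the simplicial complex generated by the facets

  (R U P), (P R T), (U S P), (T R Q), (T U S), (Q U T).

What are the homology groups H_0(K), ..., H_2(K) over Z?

Order the vertices as P < Q < R < S < T < U. Listing each simplex with vertices in this order, K has dimension 2 with simplices:

  0-simplices (6): P, Q, R, S, T, U
  1-simplices (12): PR, PS, PT, PU, QR, QT, QU, RT, RU, ST, SU, TU
  2-simplices (6): PRT, PRU, PSU, QRT, QTU, STU

giving chain groups C_0 ≅ Z^6, C_1 ≅ Z^12, C_2 ≅ Z^6.

∂_1: C_1 → C_0 is given by ∂[p,q] = [q] − [p].
This gives a 6×12 integer matrix of rank 5; reducing to Smith normal form yields diagonal entries (1,1,1,1,1).

∂_2: C_2 → C_1 acts by ∂[p,q,r] = [q,r] − [p,r] + [p,q]. For instance
  ∂PRT = RT − PT + PR,
  ∂PSU = SU − PU + PS.
This gives a 12×6 integer matrix of rank 6; reducing to Smith normal form yields diagonal entries (1,1,1,1,1,1).

Computing H_k = (kernel of ∂_k) / (image of ∂_{k+1}):

  H_0: rank C_0 − rank ∂_1 = 6 − 5 = 1, and the invariant factors of ∂_1 are all 1, so H_0 = Z.
  H_1: rank ker ∂_1 − rank ∂_2 = (12 − 5) − 6 = 1, and the invariant factors of ∂_2 are all 1, so H_1 = Z.
  H_2: rank ker ∂_2 − rank ∂_3 = (6 − 6) − 0 = 0, and there is no ∂_3, so H_2 = 0.

H_0 ≅ Z,  H_1 ≅ Z,  H_2 = 0.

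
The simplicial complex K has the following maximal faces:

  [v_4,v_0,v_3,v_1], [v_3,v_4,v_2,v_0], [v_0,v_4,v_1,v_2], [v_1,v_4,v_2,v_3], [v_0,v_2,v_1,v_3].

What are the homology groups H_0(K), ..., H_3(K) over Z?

Order the vertices as v_0 < v_1 < v_2 < v_3 < v_4. Listing each simplex with vertices in this order, K has dimension 3 with simplices:

  0-simplices (5): [v_0], [v_1], [v_2], [v_3], [v_4]
  1-simplices (10): [v_0,v_1], [v_0,v_2], [v_0,v_3], [v_0,v_4], [v_1,v_2], [v_1,v_3], [v_1,v_4], [v_2,v_3], [v_2,v_4], [v_3,v_4]
  2-simplices (10): [v_0,v_1,v_2], [v_0,v_1,v_3], [v_0,v_1,v_4], [v_0,v_2,v_3], [v_0,v_2,v_4], [v_0,v_3,v_4], [v_1,v_2,v_3], [v_1,v_2,v_4], [v_1,v_3,v_4], [v_2,v_3,v_4]
  3-simplices (5): [v_0,v_1,v_2,v_3], [v_0,v_1,v_2,v_4], [v_0,v_1,v_3,v_4], [v_0,v_2,v_3,v_4], [v_1,v_2,v_3,v_4]

giving chain groups C_0 ≅ Z^5, C_1 ≅ Z^10, C_2 ≅ Z^10, C_3 ≅ Z^5.

The boundary map ∂_1: C_1 → C_0 is given by ∂[p,q] = [q] − [p].
This gives a 5×10 integer matrix of rank 4; reducing to Smith normal form yields diagonal entries (1,1,1,1).

The boundary map ∂_2: C_2 → C_1 maps a triangle to the signed sum of its edges. For instance
  ∂[v_0,v_3,v_4] = [v_3,v_4] − [v_0,v_4] + [v_0,v_3],
  ∂[v_0,v_2,v_4] = [v_2,v_4] − [v_0,v_4] + [v_0,v_2].
This gives a 10×10 integer matrix of rank 6; reducing to Smith normal form yields diagonal entries (1,1,1,1,1,1).

∂_3: C_3 → C_2 sends each 3-simplex σ to the alternating sum Σ_i (−1)^i (σ with its i-th vertex removed). For instance
  ∂[v_0,v_1,v_2,v_3] = [v_1,v_2,v_3] − [v_0,v_2,v_3] + [v_0,v_1,v_3] − [v_0,v_1,v_2],
  ∂[v_0,v_1,v_3,v_4] = [v_1,v_3,v_4] − [v_0,v_3,v_4] + [v_0,v_1,v_4] − [v_0,v_1,v_3].
The 10×5 boundary matrix has rank 4 and Smith normal form diag(1,1,1,1).

Computing H_k = (kernel of ∂_k) / (image of ∂_{k+1}):

  H_0: rank C_0 − rank ∂_1 = 5 − 4 = 1, and the invariant factors of ∂_1 are all 1, so H_0 ≅ Z.
  H_1: rank ker ∂_1 − rank ∂_2 = (10 − 4) − 6 = 0, and the invariant factors of ∂_2 are all 1, so H_1 ≅ 0.
  H_2: rank ker ∂_2 − rank ∂_3 = (10 − 6) − 4 = 0, and the invariant factors of ∂_3 are all 1, so H_2 ≅ 0.
  H_3: rank ker ∂_3 − rank ∂_4 = (5 − 4) − 0 = 1, and there is no ∂_4, so H_3 ≅ Z.

(K is a triangulation of the 3-sphere S^3.)

H_0 = Z,  H_1 = 0,  H_2 = 0,  H_3 = Z.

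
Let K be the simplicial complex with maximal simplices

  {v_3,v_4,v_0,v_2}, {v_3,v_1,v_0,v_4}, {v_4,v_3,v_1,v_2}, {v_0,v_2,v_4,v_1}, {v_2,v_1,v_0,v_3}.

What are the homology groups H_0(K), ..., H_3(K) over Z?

K has 5 vertices, 10 edges, 10 triangles, 5 3-simplices.
rank ∂_0 = 0, rank ∂_1 = 4 ⇒ b_0 = 5 − 0 − 4 = 1; all invariant factors of ∂_1 are 1 so no torsion. So H_0 ≅ Z.
rank ∂_1 = 4, rank ∂_2 = 6 ⇒ b_1 = 10 − 4 − 6 = 0; all invariant factors of ∂_2 are 1 so no torsion. So H_1 ≅ 0.
rank ∂_2 = 6, rank ∂_3 = 4 ⇒ b_2 = 10 − 6 − 4 = 0; all invariant factors of ∂_3 are 1 so no torsion. So H_2 ≅ 0.
rank ∂_3 = 4, rank ∂_4 = 0 ⇒ b_3 = 5 − 4 − 0 = 1. So H_3 ≅ Z.

H_0 ≅ Z,  H_1 = 0,  H_2 = 0,  H_3 ≅ Z.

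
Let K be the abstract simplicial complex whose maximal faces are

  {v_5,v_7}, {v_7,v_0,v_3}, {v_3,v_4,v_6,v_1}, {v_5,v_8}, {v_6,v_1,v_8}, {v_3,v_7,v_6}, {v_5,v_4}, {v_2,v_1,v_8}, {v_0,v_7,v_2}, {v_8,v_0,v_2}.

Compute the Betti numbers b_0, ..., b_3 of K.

b_0 = 1, b_1 = 3, b_2 = 0, b_3 = 0.

Take the total order v_0 < v_1 < v_2 < v_3 < v_4 < v_5 < v_6 < v_7 < v_8 on the vertex set. Then K (dimension 3) consists of the simplices:

  0-simplices (9): [v_0], [v_1], [v_2], [v_3], [v_4], [v_5], [v_6], [v_7], [v_8]
  1-simplices (20): (20 of them)
  2-simplices (10): [v_0,v_2,v_7], [v_0,v_2,v_8], [v_0,v_3,v_7], [v_1,v_2,v_8], [v_1,v_3,v_4], [v_1,v_3,v_6], [v_1,v_4,v_6], [v_1,v_6,v_8], [v_3,v_4,v_6], [v_3,v_6,v_7]
  3-simplices (1): [v_1,v_3,v_4,v_6]

giving chain groups C_0 ≅ Z^9, C_1 ≅ Z^20, C_2 ≅ Z^10, C_3 ≅ Z^1.

Boundary ∂_1: C_1 → C_0 maps an edge to its endpoints' difference, ∂[p,q] = q − p. For instance
  ∂[v_6,v_8] = [v_8] − [v_6].
As a 9×20 matrix over Z this has rank 8, with invariant factors (1,1,1,1,1,1,1,1).

The boundary map ∂_2: C_2 → C_1 maps a triangle to the signed sum of its edges. For instance
  ∂[v_1,v_4,v_6] = [v_4,v_6] − [v_1,v_6] + [v_1,v_4],
  ∂[v_1,v_2,v_8] = [v_2,v_8] − [v_1,v_8] + [v_1,v_2].
The 20×10 boundary matrix has rank 9 and Smith normal form diag(1,1,1,1,1,1,1,1,1).

∂_3: C_3 → C_2 sends each 3-simplex σ to the alternating sum Σ_i (−1)^i (σ with its i-th vertex removed). For instance
  ∂[v_1,v_3,v_4,v_6] = [v_3,v_4,v_6] − [v_1,v_4,v_6] + [v_1,v_3,v_6] − [v_1,v_3,v_4].
This gives a 10×1 integer matrix of rank 1; reducing to Smith normal form yields diagonal entries (1).

Reading off H_k = ker ∂_k / im ∂_{k+1}:

  H_0: rank C_0 − rank ∂_1 = 9 − 8 = 1, and the invariant factors of ∂_1 are all 1, so H_0 ≅ Z.
  H_1: rank ker ∂_1 − rank ∂_2 = (20 − 8) − 9 = 3, and the invariant factors of ∂_2 are all 1, so H_1 ≅ Z^3.
  H_2: rank ker ∂_2 − rank ∂_3 = (10 − 9) − 1 = 0, and the invariant factors of ∂_3 are all 1, so H_2 ≅ 0.
  H_3: rank ker ∂_3 − rank ∂_4 = (1 − 1) − 0 = 0, and there is no ∂_4, so H_3 ≅ 0.

Hence the Betti numbers are b_0 = 1, b_1 = 3, b_2 = 0, b_3 = 0.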